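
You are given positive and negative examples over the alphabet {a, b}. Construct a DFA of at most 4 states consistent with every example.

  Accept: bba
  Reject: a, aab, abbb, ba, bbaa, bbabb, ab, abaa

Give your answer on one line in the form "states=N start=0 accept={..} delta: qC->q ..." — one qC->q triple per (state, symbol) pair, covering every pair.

State merging on the prefix tree: take the shortest (then alphabetical) example prefix whose next move is undefined and point that move at state 0, else 1, else 2, ...; a target is out if some Accept/Reject pair would then sit in one state with the same input left (inseparable). If every existing state is out, open a new one.
a: 0a undefined. 0a->0: ok.
b: 0b undefined. 0b->0: no, bba/a meet in 0. Open state 1: 0b->1.
ba: 1a undefined. 1a->0: ok.
bb: 1b undefined. 1b->0: no, bba/a meet in 0. 1b->1: no, bba/a meet in 0. Open state 2: 1b->2.
bba: 2a undefined. 2a->0: no, bba/a meet in 0. 2a->1: no, bba/aab meet in 1. 2a->2: no, bba/bbaa meet in 2. Open state 3: 2a->3.
abbb: 2b undefined. 2b->0: ok.
bbaa: 3a undefined. 3a->0: ok.
bbab: 3b undefined. 3b->0: ok.
All examples now run through 4 states with every (state, symbol) defined. Accept strings end in {3}, Reject strings end in {0,1}; accept={3}.

states=4 start=0 accept={3} delta: 0a->0 0b->1 1a->0 1b->2 2a->3 2b->0 3a->0 3b->0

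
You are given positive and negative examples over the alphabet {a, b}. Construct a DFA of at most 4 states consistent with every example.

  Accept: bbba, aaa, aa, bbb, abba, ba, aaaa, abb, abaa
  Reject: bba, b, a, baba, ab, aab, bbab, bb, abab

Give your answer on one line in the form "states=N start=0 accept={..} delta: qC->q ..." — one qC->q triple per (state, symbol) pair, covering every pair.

Fold the examples into a partial DFA from state 0: repeatedly fix the first undefined (state, symbol) met by the shortest-then-alphabetical prefix, trying targets in increasing order and rejecting any under which an Accept and a Reject string meet in one state with the same remainder; add a state when all current targets are rejected. Accepting states are where Accept strings end.
a: 0a undefined. 0a->0: no, aaa/a meet in 0. Open state 1: 0a->1.
b: 0b undefined. 0b->0: no, bbba/bba meet in 1. 0b->1: ok.
aa: 1a undefined. 1a->0: no, aaa/b meet in 1. 1a->1: no, aaa/b meet in 1. Open state 2: 1a->2.
ab: 1b undefined. 1b->0: no, bbb/bba meet in 1. 1b->1: no, bbba/bba meet in 2. 1b->2: no, bbba/baba meet in 2 with "ba" left. Open state 3: 1b->3.
aaa: 2a undefined. 2a->0: no, aaaa/b meet in 1. 2a->1: no, aaa/b meet in 1. 2a->2: ok.
aab: 2b undefined. 2b->0: ok.
aba: 3a undefined. 3a->0: no, abaa/b meet in 1. 3a->1: ok.
abb: 3b undefined. 3b->0: no, bbba/bba meet in 1. 3b->1: no, bbb/bba meet in 1. 3b->2: ok.
All examples now run through 4 states with every (state, symbol) defined. Accept strings end in {2}, Reject strings end in {0,1,3}; accept={2}.

states=4 start=0 accept={2} delta: 0a->1 0b->1 1a->2 1b->3 2a->2 2b->0 3a->1 3b->2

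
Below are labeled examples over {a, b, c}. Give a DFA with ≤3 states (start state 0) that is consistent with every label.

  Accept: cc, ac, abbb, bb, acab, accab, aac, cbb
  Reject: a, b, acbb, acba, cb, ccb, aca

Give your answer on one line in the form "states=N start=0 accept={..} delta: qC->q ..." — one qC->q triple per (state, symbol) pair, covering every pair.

states=3 start=0 accept={0,2} delta: 0a->1 0b->1 0c->0 1a->0 1b->0 1c->2 2a->1 2b->0 2c->0

State merging on the prefix tree: take the shortest (then alphabetical) example prefix whose next move is undefined and point that move at state 0, else 1, else 2, ...; a target is out if some Accept/Reject pair would then sit in one state with the same input left (inseparable). If every existing state is out, open a new one.
a: 0a undefined. 0a->0: no, cbb/acbb meet in 0 with "cbb" left. Open state 1: 0a->1.
b: 0b undefined. 0b->0: no, bb/b meet in 0. 0b->1: ok.
c: 0c undefined. 0c->0: ok.
aa: 1a undefined. 1a->0: ok.
ab: 1b undefined. 1b->0: ok.
ac: 1c undefined. 1c->0: no, cc/acbb meet in 0. 1c->1: no, cc/aca meet in 0. Open state 2: 1c->2.
aca: 2a undefined. 2a->0: no, cc/aca meet in 0. 2a->1: ok.
acb: 2b undefined. 2b->0: ok.
acc: 2c undefined. 2c->0: ok.
All examples now run through 3 states with every (state, symbol) defined. Accept strings end in {0,2}, Reject strings end in {1}; accept={0,2}.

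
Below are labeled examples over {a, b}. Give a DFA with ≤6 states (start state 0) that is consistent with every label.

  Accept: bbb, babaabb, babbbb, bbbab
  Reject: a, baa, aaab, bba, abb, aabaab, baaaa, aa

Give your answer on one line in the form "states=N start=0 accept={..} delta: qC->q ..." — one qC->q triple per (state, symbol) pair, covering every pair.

states=4 start=0 accept={3} delta: 0a->0 0b->1 1a->1 1b->2 2a->1 2b->3 3a->2 3b->2

State merging on the prefix tree: take the shortest (then alphabetical) example prefix whose next move is undefined and point that move at state 0, else 1, else 2, ...; a target is out if some Accept/Reject pair would then sit in one state with the same input left (inseparable). If every existing state is out, open a new one.
a: 0a undefined. 0a->0: ok.
b: 0b undefined. 0b->0: no, bbb/a meet in 0. Open state 1: 0b->1.
ba: 1a undefined. 1a->0: no, babaabb/abb meet in 1 with "b" left. 1a->1: ok.
bb: 1b undefined. 1b->0: no, bbb/baa meet in 1. 1b->1: no, bbb/baa meet in 1. Open state 2: 1b->2.
bba: 2a undefined. 2a->0: no, babaabb/abb meet in 2. 2a->1: ok.
bbb: 2b undefined. 2b->0: no, bbb/a meet in 0. 2b->1: no, bbb/baa meet in 1. 2b->2: no, bbb/abb meet in 2. Open state 3: 2b->3.
bbba: 3a undefined. 3a->0: no, bbbab/baa meet in 1. 3a->1: no, bbbab/abb meet in 2. 3a->2: ok.
babbb: 3b undefined. 3b->0: no, babbbb/baa meet in 1. 3b->1: no, babbbb/abb meet in 2. 3b->2: ok.
All examples now run through 4 states with every (state, symbol) defined. Accept strings end in {3}, Reject strings end in {0,1,2}; accept={3}.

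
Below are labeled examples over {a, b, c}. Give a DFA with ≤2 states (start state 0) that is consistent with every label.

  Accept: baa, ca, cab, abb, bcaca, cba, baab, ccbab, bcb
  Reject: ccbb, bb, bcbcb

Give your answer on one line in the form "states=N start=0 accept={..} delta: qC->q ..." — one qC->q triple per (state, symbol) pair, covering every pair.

states=2 start=0 accept={1} delta: 0a->1 0b->0 0c->1 1a->1 1b->1 1c->0

Grow the machine one transition at a time. Run the examples from 0; the earliest place one falls off (shortest prefix, ties alphabetical) gets sent to the lowest-numbered state that keeps every Accept/Reject pair distinguishable — a pair clashes when both reach the same state with identical unread suffix — and to a fresh state only if none does.
a: 0a undefined. 0a->0: no, abb/bb meet in 0 with "bb" left. Open state 1: 0a->1.
b: 0b undefined. 0b->0: ok.
c: 0c undefined. 0c->0: no, bcb/ccbb meet in 0. 0c->1: ok.
ab: 1b undefined. 1b->0: no, abb/bb meet in 0. 1b->1: ok.
ca: 1a undefined. 1a->0: no, baa/bb meet in 0. 1a->1: ok.
cc: 1c undefined. 1c->0: ok.
All examples now run through 2 states with every (state, symbol) defined. Accept strings end in {1}, Reject strings end in {0}; accept={1}.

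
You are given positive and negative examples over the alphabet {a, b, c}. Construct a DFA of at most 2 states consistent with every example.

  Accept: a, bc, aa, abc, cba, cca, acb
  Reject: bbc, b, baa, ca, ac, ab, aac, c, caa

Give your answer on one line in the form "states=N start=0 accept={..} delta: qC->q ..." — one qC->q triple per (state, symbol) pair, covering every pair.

Fold the examples into a partial DFA from state 0: repeatedly fix the first undefined (state, symbol) met by the shortest-then-alphabetical prefix, trying targets in increasing order and rejecting any under which an Accept and a Reject string meet in one state with the same remainder; add a state when all current targets are rejected. Accepting states are where Accept strings end.
a: 0a undefined. 0a->0: ok.
b: 0b undefined. 0b->0: no, a/b meet in 0. Open state 1: 0b->1.
c: 0c undefined. 0c->0: no, a/ca meet in 0. 0c->1: ok.
ba: 1a undefined. 1a->0: no, a/baa meet in 0. 1a->1: ok.
bb: 1b undefined. 1b->0: ok.
bc: 1c undefined. 1c->0: ok.
All examples now run through 2 states with every (state, symbol) defined. Accept strings end in {0}, Reject strings end in {1}; accept={0}.

states=2 start=0 accept={0} delta: 0a->0 0b->1 0c->1 1a->1 1b->0 1c->0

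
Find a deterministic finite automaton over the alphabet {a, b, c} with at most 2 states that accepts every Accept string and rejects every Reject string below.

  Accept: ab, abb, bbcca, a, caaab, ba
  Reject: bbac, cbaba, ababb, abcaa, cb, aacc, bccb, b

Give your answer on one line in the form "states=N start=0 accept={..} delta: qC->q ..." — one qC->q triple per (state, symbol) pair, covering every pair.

Fold the examples into a partial DFA from state 0: repeatedly fix the first undefined (state, symbol) met by the shortest-then-alphabetical prefix, trying targets in increasing order and rejecting any under which an Accept and a Reject string meet in one state with the same remainder; add a state when all current targets are rejected. Accepting states are where Accept strings end.
a: 0a undefined. 0a->0: no, ab/b meet in 0 with "b" left. Open state 1: 0a->1.
b: 0b undefined. 0b->0: ok.
c: 0c undefined. 0c->0: ok.
aa: 1a undefined. 1a->0: ok.
ab: 1b undefined. 1b->0: no, ab/ababb meet in 0. 1b->1: ok.
abc: 1c undefined. 1c->0: ok.
All examples now run through 2 states with every (state, symbol) defined. Accept strings end in {1}, Reject strings end in {0}; accept={1}.

states=2 start=0 accept={1} delta: 0a->1 0b->0 0c->0 1a->0 1b->1 1c->0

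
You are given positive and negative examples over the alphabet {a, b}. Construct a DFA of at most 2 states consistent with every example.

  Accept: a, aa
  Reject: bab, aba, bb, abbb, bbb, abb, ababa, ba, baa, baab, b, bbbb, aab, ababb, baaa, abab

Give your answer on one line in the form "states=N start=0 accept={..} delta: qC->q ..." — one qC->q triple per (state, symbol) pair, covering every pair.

State merging on the prefix tree: take the shortest (then alphabetical) example prefix whose next move is undefined and point that move at state 0, else 1, else 2, ...; a target is out if some Accept/Reject pair would then sit in one state with the same input left (inseparable). If every existing state is out, open a new one.
a: 0a undefined. 0a->0: ok.
b: 0b undefined. 0b->0: no, a/bab meet in 0. Open state 1: 0b->1.
ba: 1a undefined. 1a->0: no, a/aba meet in 0. 1a->1: ok.
bb: 1b undefined. 1b->0: no, a/bab meet in 0. 1b->1: ok.
All examples now run through 2 states with every (state, symbol) defined. Accept strings end in {0}, Reject strings end in {1}; accept={0}.

states=2 start=0 accept={0} delta: 0a->0 0b->1 1a->1 1b->1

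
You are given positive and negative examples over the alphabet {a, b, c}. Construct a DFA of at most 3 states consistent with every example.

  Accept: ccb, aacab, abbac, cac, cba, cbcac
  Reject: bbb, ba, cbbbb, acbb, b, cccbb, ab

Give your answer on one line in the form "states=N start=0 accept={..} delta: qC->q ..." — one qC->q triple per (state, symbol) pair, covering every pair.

states=3 start=0 accept={1,2} delta: 0a->0 0b->0 0c->1 1a->1 1b->2 1c->1 2a->1 2b->0 2c->0

Fold the examples into a partial DFA from state 0: repeatedly fix the first undefined (state, symbol) met by the shortest-then-alphabetical prefix, trying targets in increasing order and rejecting any under which an Accept and a Reject string meet in one state with the same remainder; add a state when all current targets are rejected. Accepting states are where Accept strings end.
a: 0a undefined. 0a->0: ok.
b: 0b undefined. 0b->0: ok.
c: 0c undefined. 0c->0: no, ccb/bbb meet in 0. Open state 1: 0c->1.
ca: 1a undefined. 1a->0: no, aacab/bbb meet in 0. 1a->1: ok.
cb: 1b undefined. 1b->0: no, aacab/bbb meet in 0. 1b->1: no, aacab/cbbbb meet in 1. Open state 2: 1b->2.
cc: 1c undefined. 1c->0: no, ccb/bbb meet in 0. 1c->1: ok.
cba: 2a undefined. 2a->0: no, cba/bbb meet in 0. 2a->1: ok.
cbb: 2b undefined. 2b->0: ok.
cbc: 2c undefined. 2c->0: ok.
All examples now run through 3 states with every (state, symbol) defined. Accept strings end in {1,2}, Reject strings end in {0}; accept={1,2}.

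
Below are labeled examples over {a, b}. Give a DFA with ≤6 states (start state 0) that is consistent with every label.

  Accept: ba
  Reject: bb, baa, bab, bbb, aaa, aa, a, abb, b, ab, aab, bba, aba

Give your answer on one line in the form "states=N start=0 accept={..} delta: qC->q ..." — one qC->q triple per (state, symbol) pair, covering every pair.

Grow the machine one transition at a time. Run the examples from 0; the earliest place one falls off (shortest prefix, ties alphabetical) gets sent to the lowest-numbered state that keeps every Accept/Reject pair distinguishable — a pair clashes when both reach the same state with identical unread suffix — and to a fresh state only if none does.
a: 0a undefined. 0a->0: no, ba/aba meet in 0 with "ba" left. Open state 1: 0a->1.
b: 0b undefined. 0b->0: no, ba/a meet in 1. 0b->1: no, ba/aa meet in 1 with "a" left. Open state 2: 0b->2.
aa: 1a undefined. 1a->0: ok.
ab: 1b undefined. 1b->0: ok.
ba: 2a undefined. 2a->0: no, ba/aa meet in 0. 2a->1: no, ba/aaa meet in 1. 2a->2: no, ba/baa meet in 2. Open state 3: 2a->3.
bb: 2b undefined. 2b->0: ok.
baa: 3a undefined. 3a->0: ok.
bab: 3b undefined. 3b->0: ok.
All examples now run through 4 states with every (state, symbol) defined. Accept strings end in {3}, Reject strings end in {0,1,2}; accept={3}.

states=4 start=0 accept={3} delta: 0a->1 0b->2 1a->0 1b->0 2a->3 2b->0 3a->0 3b->0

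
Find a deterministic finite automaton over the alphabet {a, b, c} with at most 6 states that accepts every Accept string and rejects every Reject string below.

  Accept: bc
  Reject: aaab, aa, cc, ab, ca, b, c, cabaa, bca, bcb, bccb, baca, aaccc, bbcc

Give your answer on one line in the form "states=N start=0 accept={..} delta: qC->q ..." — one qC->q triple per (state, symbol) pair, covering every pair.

states=3 start=0 accept={2} delta: 0a->0 0b->1 0c->0 1a->0 1b->0 1c->2 2a->0 2b->0 2c->0

State merging on the prefix tree: take the shortest (then alphabetical) example prefix whose next move is undefined and point that move at state 0, else 1, else 2, ...; a target is out if some Accept/Reject pair would then sit in one state with the same input left (inseparable). If every existing state is out, open a new one.
a: 0a undefined. 0a->0: ok.
b: 0b undefined. 0b->0: no, bc/c meet in 0 with "c" left. Open state 1: 0b->1.
c: 0c undefined. 0c->0: ok.
ba: 1a undefined. 1a->0: ok.
bb: 1b undefined. 1b->0: ok.
bc: 1c undefined. 1c->0: no, bc/aa meet in 0. 1c->1: no, bc/aaab meet in 1. Open state 2: 1c->2.
bca: 2a undefined. 2a->0: ok.
bcb: 2b undefined. 2b->0: ok.
bcc: 2c undefined. 2c->0: ok.
All examples now run through 3 states with every (state, symbol) defined. Accept strings end in {2}, Reject strings end in {0,1}; accept={2}.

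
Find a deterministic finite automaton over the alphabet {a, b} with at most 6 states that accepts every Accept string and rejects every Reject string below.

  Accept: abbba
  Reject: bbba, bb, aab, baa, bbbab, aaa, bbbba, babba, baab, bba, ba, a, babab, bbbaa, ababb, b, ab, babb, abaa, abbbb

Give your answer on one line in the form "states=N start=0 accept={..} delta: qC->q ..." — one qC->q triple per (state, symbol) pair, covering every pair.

states=5 start=0 accept={4} delta: 0a->1 0b->0 1a->0 1b->2 2a->0 2b->3 3a->0 3b->4 4a->4 4b->0

Fold the examples into a partial DFA from state 0: repeatedly fix the first undefined (state, symbol) met by the shortest-then-alphabetical prefix, trying targets in increasing order and rejecting any under which an Accept and a Reject string meet in one state with the same remainder; add a state when all current targets are rejected. Accepting states are where Accept strings end.
a: 0a undefined. 0a->0: no, abbba/bbba meet in 0 with "bbba" left. Open state 1: 0a->1.
b: 0b undefined. 0b->0: ok.
aa: 1a undefined. 1a->0: ok.
ab: 1b undefined. 1b->0: no, abbba/bbba meet in 1. 1b->1: no, abbba/bb meet in 0. Open state 2: 1b->2.
aba: 2a undefined. 2a->0: ok.
abb: 2b undefined. 2b->0: no, abbba/bbba meet in 1. 2b->1: no, abbba/bb meet in 0. 2b->2: no, abbba/bb meet in 0. Open state 3: 2b->3.
abbb: 3b undefined. 3b->0: no, abbba/bbba meet in 1. 3b->1: no, abbba/bb meet in 0. 3b->2: no, abbba/bb meet in 0. 3b->3: no, abbba/babba meet in 3 with "a" left. Open state 4: 3b->4.
abbba: 4a undefined. 4a->0: no, abbba/bb meet in 0. 4a->1: no, abbba/bbba meet in 1. 4a->2: no, abbba/bbbab meet in 2. 4a->3: no, abbba/babb meet in 3. 4a->4: ok.
abbbb: 4b undefined. 4b->0: ok.
babba: 3a undefined. 3a->0: ok.
All examples now run through 5 states with every (state, symbol) defined. Accept strings end in {4}, Reject strings end in {0,1,2,3}; accept={4}.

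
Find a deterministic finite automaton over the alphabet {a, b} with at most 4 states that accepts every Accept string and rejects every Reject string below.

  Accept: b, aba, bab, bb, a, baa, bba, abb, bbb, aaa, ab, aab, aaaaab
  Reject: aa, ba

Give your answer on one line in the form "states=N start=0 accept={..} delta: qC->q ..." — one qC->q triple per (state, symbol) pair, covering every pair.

states=3 start=0 accept={1,2} delta: 0a->1 0b->1 1a->0 1b->2 2a->1 2b->1

State merging on the prefix tree: take the shortest (then alphabetical) example prefix whose next move is undefined and point that move at state 0, else 1, else 2, ...; a target is out if some Accept/Reject pair would then sit in one state with the same input left (inseparable). If every existing state is out, open a new one.
a: 0a undefined. 0a->0: no, aba/ba meet in 0 with "ba" left. Open state 1: 0a->1.
b: 0b undefined. 0b->0: no, a/ba meet in 1. 0b->1: ok.
aa: 1a undefined. 1a->0: ok.
ab: 1b undefined. 1b->0: no, bb/aa meet in 0. 1b->1: no, aba/aa meet in 0. Open state 2: 1b->2.
aba: 2a undefined. 2a->0: no, aba/aa meet in 0. 2a->1: ok.
abb: 2b undefined. 2b->0: no, abb/aa meet in 0. 2b->1: ok.
All examples now run through 3 states with every (state, symbol) defined. Accept strings end in {1,2}, Reject strings end in {0}; accept={1,2}.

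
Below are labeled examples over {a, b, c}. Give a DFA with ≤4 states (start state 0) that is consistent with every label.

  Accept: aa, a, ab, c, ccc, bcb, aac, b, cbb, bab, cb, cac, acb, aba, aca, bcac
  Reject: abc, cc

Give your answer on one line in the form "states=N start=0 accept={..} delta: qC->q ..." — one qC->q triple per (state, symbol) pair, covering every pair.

Grow the machine one transition at a time. Run the examples from 0; the earliest place one falls off (shortest prefix, ties alphabetical) gets sent to the lowest-numbered state that keeps every Accept/Reject pair distinguishable — a pair clashes when both reach the same state with identical unread suffix — and to a fresh state only if none does.
a: 0a undefined. 0a->0: ok.
b: 0b undefined. 0b->0: no, c/abc meet in 0 with "c" left. Open state 1: 0b->1.
c: 0c undefined. 0c->0: no, aa/cc meet in 0. 0c->1: ok.
ba: 1a undefined. 1a->0: ok.
bc: 1c undefined. 1c->0: no, aa/abc meet in 0. 1c->1: no, ab/abc meet in 1. Open state 2: 1c->2.
cb: 1b undefined. 1b->0: ok.
bca: 2a undefined. 2a->0: ok.
bcb: 2b undefined. 2b->0: ok.
ccc: 2c undefined. 2c->0: ok.
All examples now run through 3 states with every (state, symbol) defined. Accept strings end in {0,1}, Reject strings end in {2}; accept={0,1}.

states=3 start=0 accept={0,1} delta: 0a->0 0b->1 0c->1 1a->0 1b->0 1c->2 2a->0 2b->0 2c->0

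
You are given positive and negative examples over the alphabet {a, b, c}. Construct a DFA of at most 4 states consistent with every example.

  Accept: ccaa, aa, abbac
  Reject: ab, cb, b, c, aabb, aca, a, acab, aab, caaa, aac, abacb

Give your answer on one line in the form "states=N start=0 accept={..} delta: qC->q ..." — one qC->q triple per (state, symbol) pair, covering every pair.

states=3 start=0 accept={2} delta: 0a->1 0b->0 0c->0 1a->2 1b->0 1c->2 2a->0 2b->0 2c->0

Fold the examples into a partial DFA from state 0: repeatedly fix the first undefined (state, symbol) met by the shortest-then-alphabetical prefix, trying targets in increasing order and rejecting any under which an Accept and a Reject string meet in one state with the same remainder; add a state when all current targets are rejected. Accepting states are where Accept strings end.
a: 0a undefined. 0a->0: no, aa/a meet in 0. Open state 1: 0a->1.
b: 0b undefined. 0b->0: ok.
c: 0c undefined. 0c->0: ok.
aa: 1a undefined. 1a->0: no, ccaa/cb meet in 0. 1a->1: no, ccaa/a meet in 1. Open state 2: 1a->2.
ab: 1b undefined. 1b->0: ok.
ac: 1c undefined. 1c->0: no, abbac/ab meet in 0. 1c->1: no, ccaa/aca meet in 2. 1c->2: ok.
aab: 2b undefined. 2b->0: ok.
aac: 2c undefined. 2c->0: ok.
aca: 2a undefined. 2a->0: ok.
All examples now run through 3 states with every (state, symbol) defined. Accept strings end in {2}, Reject strings end in {0,1}; accept={2}.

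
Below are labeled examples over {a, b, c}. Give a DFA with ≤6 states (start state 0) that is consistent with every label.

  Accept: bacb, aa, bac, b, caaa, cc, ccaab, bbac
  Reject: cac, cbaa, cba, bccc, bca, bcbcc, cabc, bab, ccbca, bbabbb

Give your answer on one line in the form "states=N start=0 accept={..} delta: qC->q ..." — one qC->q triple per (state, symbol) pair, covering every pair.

states=6 start=0 accept={0,1,2,4} delta: 0a->0 0b->1 0c->2 1a->1 1b->3 1c->2 2a->3 2b->2 2c->4 3a->5 3b->3 3c->3 4a->0 4b->0 4c->3 5a->0 5b->0 5c->0

State merging on the prefix tree: take the shortest (then alphabetical) example prefix whose next move is undefined and point that move at state 0, else 1, else 2, ...; a target is out if some Accept/Reject pair would then sit in one state with the same input left (inseparable). If every existing state is out, open a new one.
a: 0a undefined. 0a->0: ok.
b: 0b undefined. 0b->0: no, aa/bab meet in 0. Open state 1: 0b->1.
c: 0c undefined. 0c->0: no, aa/cac meet in 0. 0c->1: no, bac/cac meet in 1 with "ac" left. Open state 2: 0c->2.
ba: 1a undefined. 1a->0: no, b/bab meet in 1. 1a->1: ok.
bb: 1b undefined. 1b->0: no, aa/bab meet in 0. 1b->1: no, b/bab meet in 1. 1b->2: no, bbac/cac meet in 2 with "ac" left. Open state 3: 1b->3.
bc: 1c undefined. 1c->0: no, aa/bca meet in 0. 1c->1: no, bacb/bab meet in 3. 1c->2: ok.
ca: 2a undefined. 2a->0: no, aa/bca meet in 0. 2a->1: no, bac/cac meet in 2. 2a->2: no, bac/bca meet in 2. 2a->3: ok.
cb: 2b undefined. 2b->0: no, bacb/cbaa meet in 0. 2b->1: no, bacb/cbaa meet in 1. 2b->2: ok.
cc: 2c undefined. 2c->0: no, bacb/bccc meet in 2. 2c->1: no, bacb/bccc meet in 2. 2c->2: no, bacb/bccc meet in 2. 2c->3: no, cc/cba meet in 3. Open state 4: 2c->4.
bba: 3a undefined. 3a->0: no, aa/cbaa meet in 0. 3a->1: no, b/cbaa meet in 1. 3a->2: no, bacb/cbaa meet in 2. 3a->3: no, caaa/cbaa meet in 3. 3a->4: no, cc/cbaa meet in 4. Open state 5: 3a->5.
cab: 3b undefined. 3b->0: no, bacb/cabc meet in 2. 3b->1: no, bacb/cabc meet in 2. 3b->2: no, cc/cabc meet in 4. 3b->3: ok.
cac: 3c undefined. 3c->0: no, aa/cac meet in 0. 3c->1: no, b/cac meet in 1. 3c->2: no, bacb/cac meet in 2. 3c->3: ok.
cca: 4a undefined. 4a->0: ok.
ccb: 4b undefined. 4b->0: ok.
bbab: 5b undefined. 5b->0: ok.
bbac: 5c undefined. 5c->0: ok.
bccc: 4c undefined. 4c->0: no, aa/bccc meet in 0. 4c->1: no, b/bccc meet in 1. 4c->2: no, bacb/bccc meet in 2. 4c->3: ok.
caaa: 5a undefined. 5a->0: ok.
All examples now run through 6 states with every (state, symbol) defined. Accept strings end in {0,1,2,4}, Reject strings end in {3,5}; accept={0,1,2,4}.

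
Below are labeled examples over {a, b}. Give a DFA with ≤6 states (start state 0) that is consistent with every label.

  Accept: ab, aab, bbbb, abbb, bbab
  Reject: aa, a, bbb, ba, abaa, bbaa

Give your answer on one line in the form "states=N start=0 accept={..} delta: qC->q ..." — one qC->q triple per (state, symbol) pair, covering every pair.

states=2 start=0 accept={0} delta: 0a->1 0b->1 1a->1 1b->0

Fold the examples into a partial DFA from state 0: repeatedly fix the first undefined (state, symbol) met by the shortest-then-alphabetical prefix, trying targets in increasing order and rejecting any under which an Accept and a Reject string meet in one state with the same remainder; add a state when all current targets are rejected. Accepting states are where Accept strings end.
a: 0a undefined. 0a->0: no, abbb/bbb meet in 0 with "bbb" left. Open state 1: 0a->1.
b: 0b undefined. 0b->0: no, bbbb/bbb meet in 0. 0b->1: ok.
aa: 1a undefined. 1a->0: no, aab/a meet in 1. 1a->1: ok.
ab: 1b undefined. 1b->0: ok.
All examples now run through 2 states with every (state, symbol) defined. Accept strings end in {0}, Reject strings end in {1}; accept={0}.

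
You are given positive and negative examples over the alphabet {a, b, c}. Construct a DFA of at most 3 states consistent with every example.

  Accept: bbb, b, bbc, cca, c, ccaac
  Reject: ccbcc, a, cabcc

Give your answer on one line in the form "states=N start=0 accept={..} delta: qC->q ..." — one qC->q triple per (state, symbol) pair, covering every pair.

State merging on the prefix tree: take the shortest (then alphabetical) example prefix whose next move is undefined and point that move at state 0, else 1, else 2, ...; a target is out if some Accept/Reject pair would then sit in one state with the same input left (inseparable). If every existing state is out, open a new one.
a: 0a undefined. 0a->0: ok.
b: 0b undefined. 0b->0: no, bbb/a meet in 0. Open state 1: 0b->1.
c: 0c undefined. 0c->0: no, cca/a meet in 0. 0c->1: ok.
bb: 1b undefined. 1b->0: ok.
ca: 1a undefined. 1a->0: ok.
cc: 1c undefined. 1c->0: no, bbb/ccbcc meet in 1. 1c->1: no, bbb/ccbcc meet in 1. Open state 2: 1c->2.
cca: 2a undefined. 2a->0: no, cca/a meet in 0. 2a->1: ok.
ccb: 2b undefined. 2b->0: ok.
cabcc: 2c undefined. 2c->0: ok.
All examples now run through 3 states with every (state, symbol) defined. Accept strings end in {1}, Reject strings end in {0,2}; accept={1}.

states=3 start=0 accept={1} delta: 0a->0 0b->1 0c->1 1a->0 1b->0 1c->2 2a->1 2b->0 2c->0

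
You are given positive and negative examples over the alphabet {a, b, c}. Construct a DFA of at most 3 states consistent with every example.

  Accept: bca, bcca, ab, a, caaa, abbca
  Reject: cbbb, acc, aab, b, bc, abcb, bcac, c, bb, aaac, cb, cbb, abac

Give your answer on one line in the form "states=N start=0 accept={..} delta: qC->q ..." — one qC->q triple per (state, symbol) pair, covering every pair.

states=2 start=0 accept={1} delta: 0a->1 0b->0 0c->0 1a->0 1b->1 1c->0

State merging on the prefix tree: take the shortest (then alphabetical) example prefix whose next move is undefined and point that move at state 0, else 1, else 2, ...; a target is out if some Accept/Reject pair would then sit in one state with the same input left (inseparable). If every existing state is out, open a new one.
a: 0a undefined. 0a->0: no, ab/aab meet in 0 with "b" left. Open state 1: 0a->1.
b: 0b undefined. 0b->0: ok.
c: 0c undefined. 0c->0: ok.
aa: 1a undefined. 1a->0: ok.
ab: 1b undefined. 1b->0: no, ab/cbbb meet in 0. 1b->1: ok.
ac: 1c undefined. 1c->0: ok.
All examples now run through 2 states with every (state, symbol) defined. Accept strings end in {1}, Reject strings end in {0}; accept={1}.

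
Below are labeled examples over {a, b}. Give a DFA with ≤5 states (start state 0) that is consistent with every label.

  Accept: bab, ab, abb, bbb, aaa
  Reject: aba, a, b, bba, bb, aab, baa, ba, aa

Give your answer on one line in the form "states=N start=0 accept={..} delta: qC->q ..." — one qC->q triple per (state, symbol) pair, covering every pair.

states=5 start=0 accept={0,4} delta: 0a->1 0b->2 1a->3 1b->4 2a->1 2b->1 3a->0 3b->1 4a->1 4b->0

Grow the machine one transition at a time. Run the examples from 0; the earliest place one falls off (shortest prefix, ties alphabetical) gets sent to the lowest-numbered state that keeps every Accept/Reject pair distinguishable — a pair clashes when both reach the same state with identical unread suffix — and to a fresh state only if none does.
a: 0a undefined. 0a->0: no, ab/b meet in 0 with "b" left. Open state 1: 0a->1.
b: 0b undefined. 0b->0: no, bbb/b meet in 0. 0b->1: no, bab/aab meet in 1 with "ab" left. Open state 2: 0b->2.
aa: 1a undefined. 1a->0: no, aaa/a meet in 1. 1a->1: no, ab/aab meet in 1 with "b" left. 1a->2: no, aaa/ba meet in 2 with "a" left. Open state 3: 1a->3.
ab: 1b undefined. 1b->0: no, abb/b meet in 2. 1b->1: no, ab/a meet in 1. 1b->2: no, ab/b meet in 2. 1b->3: no, ab/aa meet in 3. Open state 4: 1b->4.
ba: 2a undefined. 2a->0: no, bab/b meet in 2. 2a->1: ok.
bb: 2b undefined. 2b->0: no, bbb/b meet in 2. 2b->1: ok.
aaa: 3a undefined. 3a->0: ok.
aab: 3b undefined. 3b->0: no, aaa/aab meet in 0. 3b->1: ok.
aba: 4a undefined. 4a->0: no, aaa/aba meet in 0. 4a->1: ok.
abb: 4b undefined. 4b->0: ok.
All examples now run through 5 states with every (state, symbol) defined. Accept strings end in {0,4}, Reject strings end in {1,2,3}; accept={0,4}.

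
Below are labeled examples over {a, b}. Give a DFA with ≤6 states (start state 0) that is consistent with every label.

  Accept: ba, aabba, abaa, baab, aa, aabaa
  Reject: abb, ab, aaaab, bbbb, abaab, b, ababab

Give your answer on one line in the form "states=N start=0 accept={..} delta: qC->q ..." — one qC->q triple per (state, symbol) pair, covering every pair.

State merging on the prefix tree: take the shortest (then alphabetical) example prefix whose next move is undefined and point that move at state 0, else 1, else 2, ...; a target is out if some Accept/Reject pair would then sit in one state with the same input left (inseparable). If every existing state is out, open a new one.
a: 0a undefined. 0a->0: no, baab/abaab meet in 0 with "baab" left. Open state 1: 0a->1.
b: 0b undefined. 0b->0: ok.
aa: 1a undefined. 1a->0: no, baab/aaaab meet in 0. 1a->1: no, baab/ab meet in 1 with "b" left. Open state 2: 1a->2.
ab: 1b undefined. 1b->0: no, baab/abaab meet in 2 with "b" left. 1b->1: no, ba/abb meet in 1. 1b->2: no, baab/abb meet in 2 with "b" left. Open state 3: 1b->3.
aaa: 2a undefined. 2a->0: ok.
aab: 2b undefined. 2b->0: no, baab/bbbb meet in 0. 2b->1: no, aabaa/bbbb meet in 0. 2b->2: no, aabba/bbbb meet in 0. 2b->3: no, baab/ab meet in 3. Open state 4: 2b->4.
aba: 3a undefined. 3a->0: ok.
abb: 3b undefined. 3b->0: ok.
aaba: 4a undefined. 4a->0: ok.
aabb: 4b undefined. 4b->0: ok.
All examples now run through 5 states with every (state, symbol) defined. Accept strings end in {1,2,4}, Reject strings end in {0,3}; accept={1,2,4}.

states=5 start=0 accept={1,2,4} delta: 0a->1 0b->0 1a->2 1b->3 2a->0 2b->4 3a->0 3b->0 4a->0 4b->0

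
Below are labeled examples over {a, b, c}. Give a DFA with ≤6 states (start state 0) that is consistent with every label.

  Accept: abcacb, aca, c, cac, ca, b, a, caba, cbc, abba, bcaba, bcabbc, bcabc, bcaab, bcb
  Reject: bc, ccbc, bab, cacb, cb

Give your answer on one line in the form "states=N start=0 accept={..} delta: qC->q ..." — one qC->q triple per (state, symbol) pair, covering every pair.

Fold the examples into a partial DFA from state 0: repeatedly fix the first undefined (state, symbol) met by the shortest-then-alphabetical prefix, trying targets in increasing order and rejecting any under which an Accept and a Reject string meet in one state with the same remainder; add a state when all current targets are rejected. Accepting states are where Accept strings end.
a: 0a undefined. 0a->0: ok.
b: 0b undefined. 0b->0: no, abcacb/cacb meet in 0 with "cacb" left. Open state 1: 0b->1.
c: 0c undefined. 0c->0: no, b/cacb meet in 1. 0c->1: ok.
ba: 1a undefined. 1a->0: no, c/bab meet in 1. 1a->1: no, cac/bc meet in 1 with "c" left. Open state 2: 1a->2.
bc: 1c undefined. 1c->0: no, abcacb/cb meet in 1 with "b" left. 1c->1: no, abcacb/cacb meet in 2 with "cb" left. 1c->2: no, aca/bc meet in 2. Open state 3: 1c->3.
cb: 1b undefined. 1b->0: no, a/cb meet in 0. 1b->1: no, c/cb meet in 1. 1b->2: no, aca/cb meet in 2. 1b->3: ok.
bab: 2b undefined. 2b->0: no, a/bab meet in 0. 2b->1: no, c/bab meet in 1. 2b->2: no, aca/bab meet in 2. 2b->3: ok.
bca: 3a undefined. 3a->0: no, abcacb/bc meet in 3. 3a->1: no, bcabbc/ccbc meet in 3 with "bc" left. 3a->2: no, abcacb/cacb meet in 2 with "cb" left. 3a->3: no, caba/bc meet in 3. Open state 4: 3a->4.
bcb: 3b undefined. 3b->0: no, c/ccbc meet in 1. 3b->1: ok.
cac: 2c undefined. 2c->0: no, c/cacb meet in 1. 2c->1: ok.
cbc: 3c undefined. 3c->0: ok.
bcaa: 4a undefined. 4a->0: ok.
bcab: 4b undefined. 4b->0: no, bcabbc/bc meet in 3. 4b->1: no, bcabc/bc meet in 3. 4b->2: ok.
abcac: 4c undefined. 4c->0: ok.
bcaba: 2a undefined. 2a->0: ok.
All examples now run through 5 states with every (state, symbol) defined. Accept strings end in {0,1,2,4}, Reject strings end in {3}; accept={0,1,2,4}.

states=5 start=0 accept={0,1,2,4} delta: 0a->0 0b->1 0c->1 1a->2 1b->3 1c->3 2a->0 2b->3 2c->1 3a->4 3b->1 3c->0 4a->0 4b->2 4c->0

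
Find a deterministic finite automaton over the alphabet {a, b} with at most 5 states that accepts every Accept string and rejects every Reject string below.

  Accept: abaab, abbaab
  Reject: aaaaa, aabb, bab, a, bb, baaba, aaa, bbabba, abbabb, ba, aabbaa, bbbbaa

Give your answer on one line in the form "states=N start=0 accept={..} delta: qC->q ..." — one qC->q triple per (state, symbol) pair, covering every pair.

states=3 start=0 accept={1} delta: 0a->0 0b->1 1a->2 1b->0 2a->0 2b->0

State merging on the prefix tree: take the shortest (then alphabetical) example prefix whose next move is undefined and point that move at state 0, else 1, else 2, ...; a target is out if some Accept/Reject pair would then sit in one state with the same input left (inseparable). If every existing state is out, open a new one.
a: 0a undefined. 0a->0: ok.
b: 0b undefined. 0b->0: no, abaab/aaaaa meet in 0. Open state 1: 0b->1.
ba: 1a undefined. 1a->0: no, abaab/bab meet in 1. 1a->1: no, abaab/aabb meet in 1 with "b" left. Open state 2: 1a->2.
bb: 1b undefined. 1b->0: ok.
baa: 2a undefined. 2a->0: ok.
bab: 2b undefined. 2b->0: ok.
All examples now run through 3 states with every (state, symbol) defined. Accept strings end in {1}, Reject strings end in {0,2}; accept={1}.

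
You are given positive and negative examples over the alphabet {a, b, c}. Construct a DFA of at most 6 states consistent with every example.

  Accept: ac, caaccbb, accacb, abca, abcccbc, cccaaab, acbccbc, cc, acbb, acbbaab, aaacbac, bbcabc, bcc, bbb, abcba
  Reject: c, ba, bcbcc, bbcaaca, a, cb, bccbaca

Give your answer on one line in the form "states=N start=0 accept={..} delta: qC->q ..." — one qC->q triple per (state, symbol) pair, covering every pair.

states=6 start=0 accept={0,3,4,5} delta: 0a->1 0b->0 0c->1 1a->1 1b->2 1c->3 2a->5 2b->5 2c->4 3a->1 3b->2 3c->2 4a->0 4b->2 4c->1 5a->2 5b->0 5c->0

Fold the examples into a partial DFA from state 0: repeatedly fix the first undefined (state, symbol) met by the shortest-then-alphabetical prefix, trying targets in increasing order and rejecting any under which an Accept and a Reject string meet in one state with the same remainder; add a state when all current targets are rejected. Accepting states are where Accept strings end.
a: 0a undefined. 0a->0: no, ac/c meet in 0 with "c" left. Open state 1: 0a->1.
b: 0b undefined. 0b->0: ok.
c: 0c undefined. 0c->0: no, cc/c meet in 0. 0c->1: ok.
aa: 1a undefined. 1a->0: no, bbcabc/c meet in 1. 1a->1: ok.
ab: 1b undefined. 1b->0: no, ac/bcbcc meet in 1 with "c" left. 1b->1: no, abca/bbcaaca meet in 1 with "ca" left. Open state 2: 1b->2.
ac: 1c undefined. 1c->0: no, cccaaab/cb meet in 2. 1c->1: no, ac/c meet in 1. 1c->2: no, ac/cb meet in 2. Open state 3: 1c->3.
abc: 2c undefined. 2c->0: no, abca/c meet in 1. 2c->1: no, ac/bcbcc meet in 3. 2c->2: no, bbcabc/bcbcc meet in 2. 2c->3: no, abca/bbcaaca meet in 3 with "a" left. Open state 4: 2c->4.
acb: 3b undefined. 3b->0: no, acbccbc/c meet in 1. 3b->1: no, acbb/cb meet in 2. 3b->2: ok.
acc: 3c undefined. 3c->0: no, accacb/cb meet in 2. 3c->1: no, accacb/cb meet in 2. 3c->2: ok.
abca: 4a undefined. 4a->0: ok.
abcb: 4b undefined. 4b->0: no, abcba/c meet in 1. 4b->1: no, abcba/c meet in 1. 4b->2: ok.
abcc: 4c undefined. 4c->0: no, abca/bcbcc meet in 0. 4c->1: ok.
acbb: 2b undefined. 2b->0: no, acbbaab/cb meet in 2. 2b->1: no, caaccbb/cb meet in 2. 2b->2: no, caaccbb/cb meet in 2. 2b->3: no, caaccbb/cb meet in 2. 2b->4: no, caaccbb/cb meet in 2. Open state 5: 2b->5.
acca: 2a undefined. 2a->0: no, accacb/cb meet in 2. 2a->1: no, accacb/cb meet in 2. 2a->2: no, accacb/cb meet in 2. 2a->3: no, ac/bccbaca meet in 3. 2a->4: no, accacb/cb meet in 2. 2a->5: ok.
acbba: 5a undefined. 5a->0: no, cccaaab/cb meet in 2. 5a->1: no, cccaaab/cb meet in 2. 5a->2: ok.
accac: 5c undefined. 5c->0: ok.
acbbaab: 5b undefined. 5b->0: ok.
bbcaaca: 3a undefined. 3a->0: no, caaccbb/bbcaaca meet in 0. 3a->1: ok.
All examples now run through 6 states with every (state, symbol) defined. Accept strings end in {0,3,4,5}, Reject strings end in {1,2}; accept={0,3,4,5}.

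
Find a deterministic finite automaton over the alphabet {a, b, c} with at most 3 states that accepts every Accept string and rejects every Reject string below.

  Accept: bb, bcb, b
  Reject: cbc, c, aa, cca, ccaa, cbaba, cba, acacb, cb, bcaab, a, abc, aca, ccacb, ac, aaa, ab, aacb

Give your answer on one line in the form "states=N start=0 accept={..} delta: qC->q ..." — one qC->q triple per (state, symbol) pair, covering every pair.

State merging on the prefix tree: take the shortest (then alphabetical) example prefix whose next move is undefined and point that move at state 0, else 1, else 2, ...; a target is out if some Accept/Reject pair would then sit in one state with the same input left (inseparable). If every existing state is out, open a new one.
a: 0a undefined. 0a->0: no, b/ab meet in 0 with "b" left. Open state 1: 0a->1.
b: 0b undefined. 0b->0: no, bcb/cb meet in 0 with "cb" left. 0b->1: no, bb/ab meet in 1 with "b" left. Open state 2: 0b->2.
c: 0c undefined. 0c->0: no, b/cb meet in 2. 0c->1: ok.
aa: 1a undefined. 1a->0: ok.
ab: 1b undefined. 1b->0: ok.
ac: 1c undefined. 1c->0: no, b/acacb meet in 2. 1c->1: ok.
bb: 2b undefined. 2b->0: no, bb/aa meet in 0. 2b->1: no, bb/cbc meet in 1. 2b->2: ok.
bc: 2c undefined. 2c->0: no, bb/bcaab meet in 2. 2c->1: no, bcb/aa meet in 0. 2c->2: ok.
bca: 2a undefined. 2a->0: ok.
All examples now run through 3 states with every (state, symbol) defined. Accept strings end in {2}, Reject strings end in {0,1}; accept={2}.

states=3 start=0 accept={2} delta: 0a->1 0b->2 0c->1 1a->0 1b->0 1c->1 2a->0 2b->2 2c->2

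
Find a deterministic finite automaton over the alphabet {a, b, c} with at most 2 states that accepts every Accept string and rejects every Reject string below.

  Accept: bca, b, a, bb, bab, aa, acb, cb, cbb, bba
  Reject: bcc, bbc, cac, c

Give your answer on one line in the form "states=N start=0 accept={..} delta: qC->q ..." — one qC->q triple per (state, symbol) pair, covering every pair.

State merging on the prefix tree: take the shortest (then alphabetical) example prefix whose next move is undefined and point that move at state 0, else 1, else 2, ...; a target is out if some Accept/Reject pair would then sit in one state with the same input left (inseparable). If every existing state is out, open a new one.
a: 0a undefined. 0a->0: ok.
b: 0b undefined. 0b->0: ok.
c: 0c undefined. 0c->0: no, bca/bcc meet in 0. Open state 1: 0c->1.
ca: 1a undefined. 1a->0: ok.
cb: 1b undefined. 1b->0: ok.
bcc: 1c undefined. 1c->0: no, bca/bcc meet in 0. 1c->1: ok.
All examples now run through 2 states with every (state, symbol) defined. Accept strings end in {0}, Reject strings end in {1}; accept={0}.

states=2 start=0 accept={0} delta: 0a->0 0b->0 0c->1 1a->0 1b->0 1c->1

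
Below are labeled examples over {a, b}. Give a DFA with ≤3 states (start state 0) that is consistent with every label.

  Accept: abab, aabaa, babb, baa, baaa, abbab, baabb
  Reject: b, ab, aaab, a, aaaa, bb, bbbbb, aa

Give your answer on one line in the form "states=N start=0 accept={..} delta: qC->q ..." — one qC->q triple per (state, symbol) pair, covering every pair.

states=3 start=0 accept={2} delta: 0a->0 0b->1 1a->2 1b->1 2a->2 2b->2

Grow the machine one transition at a time. Run the examples from 0; the earliest place one falls off (shortest prefix, ties alphabetical) gets sent to the lowest-numbered state that keeps every Accept/Reject pair distinguishable — a pair clashes when both reach the same state with identical unread suffix — and to a fresh state only if none does.
a: 0a undefined. 0a->0: ok.
b: 0b undefined. 0b->0: no, abab/b meet in 0. Open state 1: 0b->1.
ba: 1a undefined. 1a->0: no, abab/b meet in 1. 1a->1: no, abab/bb meet in 1 with "b" left. Open state 2: 1a->2.
bb: 1b undefined. 1b->0: no, abbab/b meet in 1. 1b->1: ok.
baa: 2a undefined. 2a->0: no, aabaa/a meet in 0. 2a->1: no, aabaa/b meet in 1. 2a->2: ok.
bab: 2b undefined. 2b->0: no, abab/a meet in 0. 2b->1: no, abab/b meet in 1. 2b->2: ok.
All examples now run through 3 states with every (state, symbol) defined. Accept strings end in {2}, Reject strings end in {0,1}; accept={2}.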